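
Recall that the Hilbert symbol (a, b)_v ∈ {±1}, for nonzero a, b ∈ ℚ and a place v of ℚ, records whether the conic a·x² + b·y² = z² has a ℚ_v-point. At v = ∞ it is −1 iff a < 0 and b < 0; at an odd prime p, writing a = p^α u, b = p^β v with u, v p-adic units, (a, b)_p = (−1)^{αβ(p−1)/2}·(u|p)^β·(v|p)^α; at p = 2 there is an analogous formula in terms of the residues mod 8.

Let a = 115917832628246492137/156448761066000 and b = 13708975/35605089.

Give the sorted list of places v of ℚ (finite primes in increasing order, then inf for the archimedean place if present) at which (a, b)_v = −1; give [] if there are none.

(a, b) ≡ (1416545, 31) mod (ℚ^×)²; places V = {2, 3, 5, 7, 13, 17, 19, 31, 37, ∞}.
(a,b)_37: α=1, u≡21; β=0, v≡14 (mod 37); (21|37)=+1, (14|37)=-1; sign (−1)^0·+1^0·-1^1 = -1.
(a,b)_31: α=3, u≡5; β=1, v≡9 (mod 31); (5|31)=+1, (9|31)=+1; sign (−1)^1·+1^1·+1^3 = -1.
(a,b)_3: α=-6, u≡2; β=-6, v≡1 (mod 3); (2|3)=-1, (1|3)=+1; sign (−1)^0·-1^-6·+1^-6 = +1.
(a,b)_13: α=-5, u≡3; β=-2, v≡11 (mod 13); (3|13)=+1, (11|13)=-1; sign (−1)^0·+1^-2·-1^-5 = -1.
(a,b)_19: α=7, u≡13; β=2, v≡13 (mod 19); (13|19)=-1, (13|19)=-1; sign (−1)^0·-1^2·-1^7 = -1.
(a,b)_∞: sgn(1416545)=+, sgn(31)=+, so +1.
(a,b)_17: α=-2, u≡6; β=-2, v≡11 (mod 17); (6|17)=-1, (11|17)=-1; sign (−1)^0·-1^-2·-1^-2 = +1.
(a,b)_2: α=-4, β=0; u≡1, v≡7 (mod 8); ε(u)ε(v)=0·1, αω(v)=-4·0, βω(u)=0·0; sum ≡ 0  ⇒  +1.
(a,b)_7: α=6, u≡1; β=2, v≡3 (mod 7); (1|7)=+1, (3|7)=-1; sign (−1)^0·+1^2·-1^6 = +1.
(a,b)_5: α=-3, u≡4; β=2, v≡1 (mod 5); (4|5)=+1, (1|5)=+1; sign (−1)^0·+1^2·+1^-3 = +1.
Ram(1416545, 31) = {13, 19, 31, 37}; no ℚ_13-point on the conic.

[13, 19, 31, 37]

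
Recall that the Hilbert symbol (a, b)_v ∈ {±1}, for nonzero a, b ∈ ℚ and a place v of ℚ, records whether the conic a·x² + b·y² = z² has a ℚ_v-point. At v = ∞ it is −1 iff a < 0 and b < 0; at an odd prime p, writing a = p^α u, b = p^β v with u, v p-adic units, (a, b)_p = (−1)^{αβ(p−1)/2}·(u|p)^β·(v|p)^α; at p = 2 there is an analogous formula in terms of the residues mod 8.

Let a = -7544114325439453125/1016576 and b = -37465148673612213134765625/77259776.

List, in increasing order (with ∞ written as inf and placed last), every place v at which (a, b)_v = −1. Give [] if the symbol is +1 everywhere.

Mod squares: a ≡ -5423, b ≡ -373065. Check v ∈ {∞, 2, 3, 5, 7, 11, 13, 17, 19, 29}.
v=19: a=19^-2·(≡4), b=19^-3·(≡1) mod 19; (4|19)=+1, (1|19)=+1; (−1)^{-2·-3·9}·(+1)^-3·(+1)^-2 = +1.
v=5: a=5^12·(≡3), b=5^17·(≡3) mod 5; (3|5)=-1, (3|5)=-1; (−1)^{12·17·2}·(-1)^17·(-1)^12 = -1.
v=17: a=17^1·(≡16), b=17^1·(≡1) mod 17; (16|17)=+1, (1|17)=+1; (−1)^{1·1·8}·(+1)^1·(+1)^1 = +1.
v=2: v_2(a)=-8, v_2(b)=-10; units ≡ 1, 7 (mod 8); ε·ε+αω+βω = 0·1+-8·0+-10·0 ≡ 0  ⇒  (a,b)_2 = +1.
v=∞: -5423 < 0 and -373065 < 0  ⇒  (a,b)_∞ = -1.
v=13: a=13^2·(≡2), b=13^0·(≡3) mod 13; (2|13)=-1, (3|13)=+1; (−1)^{2·0·6}·(-1)^0·(+1)^2 = +1.
v=7: a=7^2·(≡1), b=7^5·(≡3) mod 7; (1|7)=+1, (3|7)=-1; (−1)^{2·5·3}·(+1)^5·(-1)^2 = +1.
v=3: a=3^2·(≡1), b=3^5·(≡1) mod 3; (1|3)=+1, (1|3)=+1; (−1)^{2·5·1}·(+1)^5·(+1)^2 = +1.
v=11: a=11^-1·(≡2), b=11^-1·(≡9) mod 11; (2|11)=-1, (9|11)=+1; (−1)^{-1·-1·5}·(-1)^-1·(+1)^-1 = +1.
v=29: a=29^3·(≡9), b=29^4·(≡7) mod 29; (9|29)=+1, (7|29)=+1; (−1)^{3·4·14}·(+1)^4·(+1)^3 = +1.
|Ram(-5423, -373065)| = 2, even; anisotropic at {5, ∞}.

[5, inf]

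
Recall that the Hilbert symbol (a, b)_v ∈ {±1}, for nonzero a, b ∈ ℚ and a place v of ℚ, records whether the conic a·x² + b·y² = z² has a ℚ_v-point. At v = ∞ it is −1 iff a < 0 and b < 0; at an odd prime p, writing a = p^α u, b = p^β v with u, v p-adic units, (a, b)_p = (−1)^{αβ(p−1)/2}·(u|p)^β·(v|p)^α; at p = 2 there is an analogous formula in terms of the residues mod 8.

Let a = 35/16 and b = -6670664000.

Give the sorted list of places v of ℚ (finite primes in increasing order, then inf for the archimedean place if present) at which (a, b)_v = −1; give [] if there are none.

(a, b) ≡ (35, -85085) mod (ℚ^×)²; places V = {2, 5, 7, 11, 13, 17, ∞}.
(a,b)_∞: sgn(35)=+, sgn(-85085)=−, so +1.
(a,b)_2: α=-4, β=6; u≡3, v≡3 (mod 8); ε(u)ε(v)=1·1, αω(v)=-4·1, βω(u)=6·1; sum ≡ 1  ⇒  -1.
(a,b)_13: α=0, u≡3; β=1, v≡5 (mod 13); (3|13)=+1, (5|13)=-1; sign (−1)^0·+1^1·-1^0 = +1.
(a,b)_11: α=0, u≡7; β=1, v≡5 (mod 11); (7|11)=-1, (5|11)=+1; sign (−1)^0·-1^1·+1^0 = -1.
(a,b)_7: α=1, u≡6; β=3, v≡2 (mod 7); (6|7)=-1, (2|7)=+1; sign (−1)^1·-1^3·+1^1 = +1.
(a,b)_5: α=1, u≡2; β=3, v≡3 (mod 5); (2|5)=-1, (3|5)=-1; sign (−1)^0·-1^3·-1^1 = +1.
(a,b)_17: α=0, u≡16; β=1, v≡11 (mod 17); (16|17)=+1, (11|17)=-1; sign (−1)^0·+1^1·-1^0 = +1.
(35, -85085 / ℚ) ramifies at {2, 11}: a division algebra.

[2, 11]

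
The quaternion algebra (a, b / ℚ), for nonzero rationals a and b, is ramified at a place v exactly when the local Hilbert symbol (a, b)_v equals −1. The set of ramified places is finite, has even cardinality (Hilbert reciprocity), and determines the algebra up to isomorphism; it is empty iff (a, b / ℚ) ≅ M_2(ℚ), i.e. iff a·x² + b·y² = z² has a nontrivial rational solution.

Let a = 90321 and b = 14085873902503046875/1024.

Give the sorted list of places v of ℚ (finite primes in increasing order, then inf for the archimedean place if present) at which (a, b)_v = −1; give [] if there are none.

[19, 29]

Mod squares: a ≡ 90321, b ≡ 2755. Check v ∈ {∞, 2, 3, 5, 7, 11, 17, 19, 23, 29}.
v=5: a=5^0·(≡1), b=5^7·(≡1) mod 5; (1|5)=+1, (1|5)=+1; (−1)^{0·7·2}·(+1)^7·(+1)^0 = +1.
v=23: a=23^1·(≡17), b=23^2·(≡9) mod 23; (17|23)=-1, (9|23)=+1; (−1)^{1·2·11}·(-1)^2·(+1)^1 = +1.
v=17: a=17^1·(≡9), b=17^2·(≡1) mod 17; (9|17)=+1, (1|17)=+1; (−1)^{1·2·8}·(+1)^2·(+1)^1 = +1.
v=11: a=11^1·(≡5), b=11^2·(≡9) mod 11; (5|11)=+1, (9|11)=+1; (−1)^{1·2·5}·(+1)^2·(+1)^1 = +1.
v=29: a=29^0·(≡15), b=29^1·(≡26) mod 29; (15|29)=-1, (26|29)=-1; (−1)^{0·1·14}·(-1)^1·(-1)^0 = -1.
v=19: a=19^0·(≡14), b=19^3·(≡10) mod 19; (14|19)=-1, (10|19)=-1; (−1)^{0·3·9}·(-1)^3·(-1)^0 = -1.
v=2: v_2(a)=0, v_2(b)=-10; units ≡ 1, 3 (mod 8); ε·ε+αω+βω = 0·1+0·1+-10·0 ≡ 0  ⇒  (a,b)_2 = +1.
v=3: a=3^1·(≡2), b=3^0·(≡1) mod 3; (2|3)=-1, (1|3)=+1; (−1)^{1·0·1}·(-1)^0·(+1)^1 = +1.
v=7: a=7^1·(≡2), b=7^2·(≡2) mod 7; (2|7)=+1, (2|7)=+1; (−1)^{1·2·3}·(+1)^2·(+1)^1 = +1.
v=∞: 90321 > 0 and 2755 > 0  ⇒  (a,b)_∞ = +1.
Ram(90321, 2755) = {19, 29}; no ℚ_19-point on the conic.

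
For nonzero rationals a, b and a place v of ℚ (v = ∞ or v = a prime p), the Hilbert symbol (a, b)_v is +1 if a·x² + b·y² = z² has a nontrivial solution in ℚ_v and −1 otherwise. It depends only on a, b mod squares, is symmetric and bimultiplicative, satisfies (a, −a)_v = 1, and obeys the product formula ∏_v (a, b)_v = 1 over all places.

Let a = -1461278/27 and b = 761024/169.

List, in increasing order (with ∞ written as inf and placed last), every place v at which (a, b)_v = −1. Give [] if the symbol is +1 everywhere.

[3, 11, 37, 47]

(a, b) ≡ (-89466, 11891) mod (ℚ^×)²; places V = {2, 3, 7, 11, 13, 23, 31, 37, 47, ∞}.
(a,b)_23: α=0, u≡1; β=1, v≡19 (mod 23); (1|23)=+1, (19|23)=-1; sign (−1)^0·+1^1·-1^0 = +1.
(a,b)_3: α=-3, u≡1; β=0, v≡2 (mod 3); (1|3)=+1, (2|3)=-1; sign (−1)^0·+1^0·-1^-3 = -1.
(a,b)_∞: sgn(-89466)=−, sgn(11891)=+, so +1.
(a,b)_2: α=1, β=6; u≡3, v≡3 (mod 8); ε(u)ε(v)=1·1, αω(v)=1·1, βω(u)=6·1; sum ≡ 0  ⇒  +1.
(a,b)_37: α=1, u≡20; β=0, v≡18 (mod 37); (20|37)=-1, (18|37)=-1; sign (−1)^0·-1^0·-1^1 = -1.
(a,b)_7: α=2, u≡2; β=0, v≡5 (mod 7); (2|7)=+1, (5|7)=-1; sign (−1)^0·+1^0·-1^2 = +1.
(a,b)_11: α=0, u≡10; β=1, v≡4 (mod 11); (10|11)=-1, (4|11)=+1; sign (−1)^0·-1^1·+1^0 = -1.
(a,b)_31: α=1, u≡20; β=0, v≡7 (mod 31); (20|31)=+1, (7|31)=+1; sign (−1)^0·+1^0·+1^1 = +1.
(a,b)_47: α=0, u≡40; β=1, v≡21 (mod 47); (40|47)=-1, (21|47)=+1; sign (−1)^0·-1^1·+1^0 = -1.
(a,b)_13: α=1, u≡5; β=-2, v≡4 (mod 13); (5|13)=-1, (4|13)=+1; sign (−1)^0·-1^-2·+1^1 = +1.
Ram(-89466, 11891) = {3, 11, 37, 47}; no ℚ_3-point on the conic.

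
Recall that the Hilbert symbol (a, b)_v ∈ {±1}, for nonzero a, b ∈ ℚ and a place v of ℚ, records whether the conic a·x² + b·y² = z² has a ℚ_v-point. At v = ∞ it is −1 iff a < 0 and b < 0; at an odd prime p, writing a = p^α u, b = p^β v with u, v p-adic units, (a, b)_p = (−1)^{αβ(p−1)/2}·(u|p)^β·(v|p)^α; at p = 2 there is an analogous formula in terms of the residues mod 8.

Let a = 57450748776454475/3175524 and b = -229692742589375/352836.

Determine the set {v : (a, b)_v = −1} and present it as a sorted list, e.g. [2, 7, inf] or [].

(a, b) ≡ (58773131, -1588463) mod (ℚ^×)²; places V = {2, 3, 5, 11, 13, 17, 37, 41, 43, 53, ∞}.
(a,b)_13: α=4, u≡9; β=2, v≡5 (mod 13); (9|13)=+1, (5|13)=-1; sign (−1)^0·+1^2·-1^4 = +1.
(a,b)_53: α=1, u≡27; β=1, v≡33 (mod 53); (27|53)=-1, (33|53)=-1; sign (−1)^0·-1^1·-1^1 = +1.
(a,b)_43: α=1, u≡28; β=1, v≡37 (mod 43); (28|43)=-1, (37|43)=-1; sign (−1)^1·-1^1·-1^1 = -1.
(a,b)_5: α=2, u≡1; β=4, v≡2 (mod 5); (1|5)=+1, (2|5)=-1; sign (−1)^0·+1^4·-1^2 = +1.
(a,b)_17: α=1, u≡15; β=1, v≡3 (mod 17); (15|17)=+1, (3|17)=-1; sign (−1)^0·+1^1·-1^1 = -1.
(a,b)_41: α=1, u≡4; β=1, v≡4 (mod 41); (4|41)=+1, (4|41)=+1; sign (−1)^0·+1^1·+1^1 = +1.
(a,b)_3: α=-8, u≡2; β=-6, v≡1 (mod 3); (2|3)=-1, (1|3)=+1; sign (−1)^0·-1^-6·+1^-8 = +1.
(a,b)_2: α=-2, β=-2; u≡3, v≡1 (mod 8); ε(u)ε(v)=1·0, αω(v)=-2·0, βω(u)=-2·1; sum ≡ 0  ⇒  +1.
(a,b)_37: α=3, u≡16; β=2, v≡3 (mod 37); (16|37)=+1, (3|37)=+1; sign (−1)^0·+1^2·+1^3 = +1.
(a,b)_∞: sgn(58773131)=+, sgn(-1588463)=−, so +1.
(a,b)_11: α=-2, u≡10; β=-2, v≡1 (mod 11); (10|11)=-1, (1|11)=+1; sign (−1)^0·-1^-2·+1^-2 = +1.
(58773131, -1588463 / ℚ) ramifies at {17, 43}: a division algebra.

[17, 43]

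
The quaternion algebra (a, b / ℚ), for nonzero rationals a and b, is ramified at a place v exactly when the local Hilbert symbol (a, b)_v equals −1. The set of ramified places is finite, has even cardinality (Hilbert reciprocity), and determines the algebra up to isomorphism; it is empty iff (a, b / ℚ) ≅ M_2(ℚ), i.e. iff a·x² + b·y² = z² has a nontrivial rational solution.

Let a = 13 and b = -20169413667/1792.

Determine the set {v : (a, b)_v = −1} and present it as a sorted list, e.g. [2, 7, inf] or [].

[7, 13]

Mod squares: a ≡ 13, b ≡ -4669. Check v ∈ {∞, 2, 3, 7, 13, 23, 29, 47}.
v=2: v_2(a)=0, v_2(b)=-8; units ≡ 5, 3 (mod 8); ε·ε+αω+βω = 0·1+0·1+-8·1 ≡ 0  ⇒  (a,b)_2 = +1.
v=13: a=13^1·(≡1), b=13^2·(≡7) mod 13; (1|13)=+1, (7|13)=-1; (−1)^{1·2·6}·(+1)^2·(-1)^1 = -1.
v=3: a=3^0·(≡1), b=3^4·(≡2) mod 3; (1|3)=+1, (2|3)=-1; (−1)^{0·4·1}·(+1)^4·(-1)^0 = +1.
v=47: a=47^0·(≡13), b=47^2·(≡29) mod 47; (13|47)=-1, (29|47)=-1; (−1)^{0·2·23}·(-1)^2·(-1)^0 = +1.
v=∞: 13 > 0 and -4669 < 0  ⇒  (a,b)_∞ = +1.
v=23: a=23^0·(≡13), b=23^1·(≡12) mod 23; (13|23)=+1, (12|23)=+1; (−1)^{0·1·11}·(+1)^1·(+1)^0 = +1.
v=7: a=7^0·(≡6), b=7^-1·(≡6) mod 7; (6|7)=-1, (6|7)=-1; (−1)^{0·-1·3}·(-1)^-1·(-1)^0 = -1.
v=29: a=29^0·(≡13), b=29^1·(≡24) mod 29; (13|29)=+1, (24|29)=+1; (−1)^{0·1·14}·(+1)^1·(+1)^0 = +1.
Ram(13, -4669) = {7, 13}; no ℚ_7-point on the conic.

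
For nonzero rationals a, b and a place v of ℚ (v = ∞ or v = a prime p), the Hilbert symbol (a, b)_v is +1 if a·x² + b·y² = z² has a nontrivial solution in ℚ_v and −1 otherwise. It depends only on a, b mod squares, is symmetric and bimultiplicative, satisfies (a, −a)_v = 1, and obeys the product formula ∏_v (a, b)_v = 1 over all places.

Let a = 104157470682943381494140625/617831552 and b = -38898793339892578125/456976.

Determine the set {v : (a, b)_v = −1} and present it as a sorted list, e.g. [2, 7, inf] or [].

(a, b) ≡ (2975170, -5) mod (ℚ^×)²; places V = {2, 3, 5, 11, 13, 17, 37, 43, ∞}.
(a,b)_37: α=3, u≡34; β=2, v≡17 (mod 37); (34|37)=+1, (17|37)=-1; sign (−1)^0·+1^2·-1^3 = -1.
(a,b)_∞: sgn(2975170)=+, sgn(-5)=−, so +1.
(a,b)_13: α=-6, u≡12; β=-4, v≡2 (mod 13); (12|13)=+1, (2|13)=-1; sign (−1)^0·+1^-4·-1^-6 = +1.
(a,b)_5: α=11, u≡4; β=11, v≡4 (mod 5); (4|5)=+1, (4|5)=+1; sign (−1)^0·+1^11·+1^11 = +1.
(a,b)_2: α=-7, β=-4; u≡1, v≡3 (mod 8); ε(u)ε(v)=0·1, αω(v)=-7·1, βω(u)=-4·0; sum ≡ 1  ⇒  -1.
(a,b)_17: α=3, u≡6; β=2, v≡12 (mod 17); (6|17)=-1, (12|17)=-1; sign (−1)^0·-1^2·-1^3 = -1.
(a,b)_43: α=3, u≡8; β=2, v≡9 (mod 43); (8|43)=-1, (9|43)=+1; sign (−1)^0·-1^2·+1^3 = +1.
(a,b)_11: α=3, u≡2; β=2, v≡6 (mod 11); (2|11)=-1, (6|11)=-1; sign (−1)^0·-1^2·-1^3 = -1.
(a,b)_3: α=4, u≡1; β=2, v≡1 (mod 3); (1|3)=+1, (1|3)=+1; sign (−1)^0·+1^2·+1^4 = +1.
(2975170, -5 / ℚ) ramifies at {2, 11, 17, 37}: a division algebra.

[2, 11, 17, 37]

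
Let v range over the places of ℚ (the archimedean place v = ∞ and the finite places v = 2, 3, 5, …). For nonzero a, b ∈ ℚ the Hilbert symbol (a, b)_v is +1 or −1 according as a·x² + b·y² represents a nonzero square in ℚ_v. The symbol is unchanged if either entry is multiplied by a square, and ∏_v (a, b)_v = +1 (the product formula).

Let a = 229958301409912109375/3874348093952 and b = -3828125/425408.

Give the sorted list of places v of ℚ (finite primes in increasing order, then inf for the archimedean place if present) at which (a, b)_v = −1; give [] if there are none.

Mod squares: a ≡ 454894, b ≡ -115. Check v ∈ {∞, 2, 5, 7, 11, 17, 23, 29, 31, 37, 43}.
v=7: a=7^-2·(≡3), b=7^2·(≡4) mod 7; (3|7)=-1, (4|7)=+1; (−1)^{-2·2·3}·(-1)^2·(+1)^-2 = +1.
v=11: a=11^3·(≡5), b=11^0·(≡8) mod 11; (5|11)=+1, (8|11)=-1; (−1)^{3·0·5}·(+1)^0·(-1)^3 = -1.
v=∞: 454894 > 0 and -115 < 0  ⇒  (a,b)_∞ = +1.
v=43: a=43^-2·(≡17), b=43^0·(≡4) mod 43; (17|43)=+1, (4|43)=+1; (−1)^{-2·0·21}·(+1)^0·(+1)^-2 = +1.
v=2: v_2(a)=-9, v_2(b)=-6; units ≡ 7, 5 (mod 8); ε·ε+αω+βω = 1·0+-9·1+-6·0 ≡ 1  ⇒  (a,b)_2 = -1.
v=17: a=17^-4·(≡8), b=17^-2·(≡2) mod 17; (8|17)=+1, (2|17)=+1; (−1)^{-4·-2·8}·(+1)^-2·(+1)^-4 = +1.
v=31: a=31^1·(≡17), b=31^0·(≡18) mod 31; (17|31)=-1, (18|31)=+1; (−1)^{1·0·15}·(-1)^0·(+1)^1 = +1.
v=37: a=37^2·(≡30), b=37^0·(≡12) mod 37; (30|37)=+1, (12|37)=+1; (−1)^{2·0·18}·(+1)^0·(+1)^2 = +1.
v=23: a=23^1·(≡21), b=23^-1·(≡16) mod 23; (21|23)=-1, (16|23)=+1; (−1)^{1·-1·11}·(-1)^-1·(+1)^1 = +1.
v=29: a=29^1·(≡27), b=29^0·(≡7) mod 29; (27|29)=-1, (7|29)=+1; (−1)^{1·0·14}·(-1)^0·(+1)^1 = +1.
v=5: a=5^14·(≡4), b=5^7·(≡2) mod 5; (4|5)=+1, (2|5)=-1; (−1)^{14·7·2}·(+1)^7·(-1)^14 = +1.
|Ram(454894, -115)| = 2, even; anisotropic at {2, 11}.

[2, 11]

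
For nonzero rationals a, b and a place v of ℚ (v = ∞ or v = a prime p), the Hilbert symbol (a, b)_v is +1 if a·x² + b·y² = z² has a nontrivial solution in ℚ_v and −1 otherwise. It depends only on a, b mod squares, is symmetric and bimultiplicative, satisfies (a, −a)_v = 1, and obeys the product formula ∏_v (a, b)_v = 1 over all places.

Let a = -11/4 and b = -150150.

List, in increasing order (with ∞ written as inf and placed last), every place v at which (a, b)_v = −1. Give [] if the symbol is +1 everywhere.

(a, b) ≡ (-11, -6006) mod (ℚ^×)²; places V = {2, 3, 5, 7, 11, 13, ∞}.
(a,b)_3: α=0, u≡1; β=1, v≡2 (mod 3); (1|3)=+1, (2|3)=-1; sign (−1)^0·+1^1·-1^0 = +1.
(a,b)_7: α=0, u≡6; β=1, v≡5 (mod 7); (6|7)=-1, (5|7)=-1; sign (−1)^0·-1^1·-1^0 = -1.
(a,b)_13: α=0, u≡7; β=1, v≡7 (mod 13); (7|13)=-1, (7|13)=-1; sign (−1)^0·-1^1·-1^0 = -1.
(a,b)_2: α=-2, β=1; u≡5, v≡5 (mod 8); ε(u)ε(v)=0·0, αω(v)=-2·1, βω(u)=1·1; sum ≡ 1  ⇒  -1.
(a,b)_11: α=1, u≡8; β=1, v≡1 (mod 11); (8|11)=-1, (1|11)=+1; sign (−1)^1·-1^1·+1^1 = +1.
(a,b)_5: α=0, u≡1; β=2, v≡4 (mod 5); (1|5)=+1, (4|5)=+1; sign (−1)^0·+1^2·+1^0 = +1.
(a,b)_∞: sgn(-11)=−, sgn(-6006)=−, so -1.
Ram(-11, -6006) = {2, 7, 13, ∞}; no ℚ_2-point on the conic.

[2, 7, 13, inf]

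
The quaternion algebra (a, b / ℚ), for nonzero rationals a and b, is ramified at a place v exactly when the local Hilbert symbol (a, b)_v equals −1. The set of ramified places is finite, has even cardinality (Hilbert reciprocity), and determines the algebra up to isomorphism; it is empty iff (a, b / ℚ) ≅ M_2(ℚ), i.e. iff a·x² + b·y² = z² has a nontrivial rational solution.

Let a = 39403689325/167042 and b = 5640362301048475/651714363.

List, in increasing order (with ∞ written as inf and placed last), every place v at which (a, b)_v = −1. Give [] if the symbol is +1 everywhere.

(a, b) ≡ (26, 273) mod (ℚ^×)²; places V = {2, 3, 5, 7, 11, 13, 17, ∞}.
(a,b)_5: α=2, u≡4; β=2, v≡3 (mod 5); (4|5)=+1, (3|5)=-1; sign (−1)^0·+1^2·-1^2 = +1.
(a,b)_17: α=-4, u≡8; β=-6, v≡15 (mod 17); (8|17)=+1, (15|17)=+1; sign (−1)^0·+1^-6·+1^-4 = +1.
(a,b)_∞: sgn(26)=+, sgn(273)=+, so +1.
(a,b)_7: α=2, u≡5; β=3, v≡4 (mod 7); (5|7)=-1, (4|7)=+1; sign (−1)^0·-1^3·+1^2 = -1.
(a,b)_2: α=-1, β=0; u≡5, v≡1 (mod 8); ε(u)ε(v)=0·0, αω(v)=-1·0, βω(u)=0·1; sum ≡ 0  ⇒  +1.
(a,b)_11: α=4, u≡3; β=6, v≡9 (mod 11); (3|11)=+1, (9|11)=+1; sign (−1)^0·+1^6·+1^4 = +1.
(a,b)_13: α=3, u≡7; β=5, v≡5 (mod 13); (7|13)=-1, (5|13)=-1; sign (−1)^0·-1^5·-1^3 = +1.
(a,b)_3: α=0, u≡2; β=-3, v≡1 (mod 3); (2|3)=-1, (1|3)=+1; sign (−1)^0·-1^-3·+1^0 = -1.
Ram(26, 273) = {3, 7}; no ℚ_3-point on the conic.

[3, 7]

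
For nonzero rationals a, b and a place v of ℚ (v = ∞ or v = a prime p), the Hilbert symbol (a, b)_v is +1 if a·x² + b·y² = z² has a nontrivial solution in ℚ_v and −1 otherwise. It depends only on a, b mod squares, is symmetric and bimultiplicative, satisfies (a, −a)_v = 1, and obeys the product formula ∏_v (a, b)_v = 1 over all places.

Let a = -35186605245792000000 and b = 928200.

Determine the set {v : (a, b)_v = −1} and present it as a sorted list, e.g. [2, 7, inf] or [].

[2, 3, 13, 17]

(a, b) ≡ (-102102, 9282) mod (ℚ^×)²; places V = {2, 3, 5, 7, 11, 13, 17, ∞}.
(a,b)_∞: sgn(-102102)=−, sgn(9282)=+, so +1.
(a,b)_11: α=1, u≡10; β=0, v≡9 (mod 11); (10|11)=-1, (9|11)=+1; sign (−1)^0·-1^0·+1^1 = +1.
(a,b)_2: α=11, β=3; u≡5, v≡1 (mod 8); ε(u)ε(v)=0·0, αω(v)=11·0, βω(u)=3·1; sum ≡ 1  ⇒  -1.
(a,b)_3: α=3, u≡1; β=1, v≡1 (mod 3); (1|3)=+1, (1|3)=+1; sign (−1)^1·+1^1·+1^3 = -1.
(a,b)_5: α=6, u≡2; β=2, v≡3 (mod 5); (2|5)=-1, (3|5)=-1; sign (−1)^0·-1^2·-1^6 = +1.
(a,b)_13: α=3, u≡5; β=1, v≡4 (mod 13); (5|13)=-1, (4|13)=+1; sign (−1)^0·-1^1·+1^3 = -1.
(a,b)_17: α=3, u≡11; β=1, v≡13 (mod 17); (11|17)=-1, (13|17)=+1; sign (−1)^0·-1^1·+1^3 = -1.
(a,b)_7: α=3, u≡2; β=1, v≡6 (mod 7); (2|7)=+1, (6|7)=-1; sign (−1)^1·+1^1·-1^3 = +1.
(-102102, 9282 / ℚ) ramifies at {2, 3, 13, 17}: a division algebra.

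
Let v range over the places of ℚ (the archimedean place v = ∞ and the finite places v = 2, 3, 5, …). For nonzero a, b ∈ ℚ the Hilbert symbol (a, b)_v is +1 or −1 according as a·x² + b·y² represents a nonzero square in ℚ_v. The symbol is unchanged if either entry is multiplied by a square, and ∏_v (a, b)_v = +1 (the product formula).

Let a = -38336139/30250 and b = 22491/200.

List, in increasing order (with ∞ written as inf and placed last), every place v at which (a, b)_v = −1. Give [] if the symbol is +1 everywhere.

[2, 3, 5, 17]

Mod squares: a ≡ -510, b ≡ 102. Check v ∈ {∞, 2, 3, 5, 7, 11, 17}.
v=11: a=11^-2·(≡2), b=11^0·(≡9) mod 11; (2|11)=-1, (9|11)=+1; (−1)^{-2·0·5}·(-1)^0·(+1)^-2 = +1.
v=∞: -510 < 0 and 102 > 0  ⇒  (a,b)_∞ = +1.
v=3: a=3^3·(≡1), b=3^3·(≡1) mod 3; (1|3)=+1, (1|3)=+1; (−1)^{3·3·1}·(+1)^3·(+1)^3 = -1.
v=5: a=5^-3·(≡3), b=5^-2·(≡2) mod 5; (3|5)=-1, (2|5)=-1; (−1)^{-3·-2·2}·(-1)^-2·(-1)^-3 = -1.
v=2: v_2(a)=-1, v_2(b)=-3; units ≡ 1, 3 (mod 8); ε·ε+αω+βω = 0·1+-1·1+-3·0 ≡ 1  ⇒  (a,b)_2 = -1.
v=17: a=17^5·(≡1), b=17^1·(≡5) mod 17; (1|17)=+1, (5|17)=-1; (−1)^{5·1·8}·(+1)^1·(-1)^5 = -1.
v=7: a=7^0·(≡4), b=7^2·(≡1) mod 7; (4|7)=+1, (1|7)=+1; (−1)^{0·2·3}·(+1)^2·(+1)^0 = +1.
(-510, 102 / ℚ) ramifies at {2, 3, 5, 17}: a division algebra.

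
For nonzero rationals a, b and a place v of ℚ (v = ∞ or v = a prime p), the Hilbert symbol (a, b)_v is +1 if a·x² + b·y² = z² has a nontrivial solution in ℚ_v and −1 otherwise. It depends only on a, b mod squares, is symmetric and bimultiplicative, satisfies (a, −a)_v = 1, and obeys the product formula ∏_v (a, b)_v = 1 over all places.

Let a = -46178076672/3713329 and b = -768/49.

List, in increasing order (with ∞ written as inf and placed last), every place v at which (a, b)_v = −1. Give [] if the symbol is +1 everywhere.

Mod squares: a ≡ -11362, b ≡ -3. Check v ∈ {∞, 2, 3, 7, 13, 19, 23, 41, 47}.
v=3: a=3^4·(≡2), b=3^1·(≡2) mod 3; (2|3)=-1, (2|3)=-1; (−1)^{4·1·1}·(-1)^1·(-1)^4 = -1.
v=41: a=41^-2·(≡8), b=41^0·(≡27) mod 41; (8|41)=+1, (27|41)=-1; (−1)^{-2·0·20}·(+1)^0·(-1)^-2 = +1.
v=47: a=47^-2·(≡24), b=47^0·(≡39) mod 47; (24|47)=+1, (39|47)=-1; (−1)^{-2·0·23}·(+1)^0·(-1)^-2 = +1.
v=23: a=23^1·(≡16), b=23^0·(≡20) mod 23; (16|23)=+1, (20|23)=-1; (−1)^{1·0·11}·(+1)^0·(-1)^1 = -1.
v=7: a=7^2·(≡5), b=7^-2·(≡2) mod 7; (5|7)=-1, (2|7)=+1; (−1)^{2·-2·3}·(-1)^-2·(+1)^2 = +1.
v=13: a=13^1·(≡4), b=13^0·(≡9) mod 13; (4|13)=+1, (9|13)=+1; (−1)^{1·0·6}·(+1)^0·(+1)^1 = +1.
v=2: v_2(a)=11, v_2(b)=8; units ≡ 7, 5 (mod 8); ε·ε+αω+βω = 1·0+11·1+8·0 ≡ 1  ⇒  (a,b)_2 = -1.
v=∞: -11362 < 0 and -3 < 0  ⇒  (a,b)_∞ = -1.
v=19: a=19^1·(≡3), b=19^0·(≡1) mod 19; (3|19)=-1, (1|19)=+1; (−1)^{1·0·9}·(-1)^0·(+1)^1 = +1.
(-11362, -3 / ℚ) ramifies at {2, 3, 23, ∞}: a division algebra.

[2, 3, 23, inf]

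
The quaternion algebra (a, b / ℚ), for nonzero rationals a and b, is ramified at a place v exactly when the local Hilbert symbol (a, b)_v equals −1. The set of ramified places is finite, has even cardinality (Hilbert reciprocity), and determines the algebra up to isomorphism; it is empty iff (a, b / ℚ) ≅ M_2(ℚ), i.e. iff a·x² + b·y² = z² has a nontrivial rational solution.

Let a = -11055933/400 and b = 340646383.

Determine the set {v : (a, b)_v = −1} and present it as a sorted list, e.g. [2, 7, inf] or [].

[2, 11, 19, 29, 31, 37]

(a, b) ≡ (-136493, 6951967) mod (ℚ^×)²; places V = {2, 3, 5, 7, 11, 17, 19, 29, 31, 37, ∞}.
(a,b)_37: α=1, u≡26; β=1, v≡23 (mod 37); (26|37)=+1, (23|37)=-1; sign (−1)^0·+1^1·-1^1 = -1.
(a,b)_2: α=-4, β=0; u≡3, v≡7 (mod 8); ε(u)ε(v)=1·1, αω(v)=-4·0, βω(u)=0·1; sum ≡ 1  ⇒  -1.
(a,b)_11: α=0, u≡6; β=1, v≡4 (mod 11); (6|11)=-1, (4|11)=+1; sign (−1)^0·-1^1·+1^0 = -1.
(a,b)_7: α=1, u≡5; β=2, v≡1 (mod 7); (5|7)=-1, (1|7)=+1; sign (−1)^0·-1^2·+1^1 = +1.
(a,b)_3: α=4, u≡1; β=0, v≡1 (mod 3); (1|3)=+1, (1|3)=+1; sign (−1)^0·+1^0·+1^4 = +1.
(a,b)_17: α=1, u≡6; β=0, v≡9 (mod 17); (6|17)=-1, (9|17)=+1; sign (−1)^0·-1^0·+1^1 = +1.
(a,b)_29: α=0, u≡10; β=1, v≡6 (mod 29); (10|29)=-1, (6|29)=+1; sign (−1)^0·-1^1·+1^0 = -1.
(a,b)_∞: sgn(-136493)=−, sgn(6951967)=+, so +1.
(a,b)_19: α=0, u≡15; β=1, v≡15 (mod 19); (15|19)=-1, (15|19)=-1; sign (−1)^0·-1^1·-1^0 = -1.
(a,b)_5: α=-2, u≡2; β=0, v≡3 (mod 5); (2|5)=-1, (3|5)=-1; sign (−1)^0·-1^0·-1^-2 = +1.
(a,b)_31: α=1, u≡27; β=1, v≡23 (mod 31); (27|31)=-1, (23|31)=-1; sign (−1)^1·-1^1·-1^1 = -1.
(-136493, 6951967 / ℚ) ramifies at {2, 11, 19, 29, 31, 37}: a division algebra.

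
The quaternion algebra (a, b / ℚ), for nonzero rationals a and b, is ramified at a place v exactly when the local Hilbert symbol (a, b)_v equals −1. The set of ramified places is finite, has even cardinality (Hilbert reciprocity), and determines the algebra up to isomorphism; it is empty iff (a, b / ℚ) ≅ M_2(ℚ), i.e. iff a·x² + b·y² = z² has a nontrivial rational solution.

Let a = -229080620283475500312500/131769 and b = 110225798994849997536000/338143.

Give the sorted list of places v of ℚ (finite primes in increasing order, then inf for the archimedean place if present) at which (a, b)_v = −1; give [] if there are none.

Mod squares: a ≡ -2379845, b ≡ 244269670645. Check v ∈ {∞, 2, 3, 5, 7, 11, 13, 19, 31, 37, 41, 43, 47}.
v=13: a=13^1·(≡1), b=13^-1·(≡6) mod 13; (1|13)=+1, (6|13)=-1; (−1)^{1·-1·6}·(+1)^-1·(-1)^1 = -1.
v=5: a=5^7·(≡4), b=5^3·(≡1) mod 5; (4|5)=+1, (1|5)=+1; (−1)^{7·3·2}·(+1)^3·(+1)^7 = +1.
v=41: a=41^1·(≡12), b=41^1·(≡6) mod 41; (12|41)=-1, (6|41)=-1; (−1)^{1·1·20}·(-1)^1·(-1)^1 = +1.
v=19: a=19^3·(≡10), b=19^-1·(≡14) mod 19; (10|19)=-1, (14|19)=-1; (−1)^{3·-1·9}·(-1)^-1·(-1)^3 = -1.
v=31: a=31^2·(≡9), b=31^3·(≡26) mod 31; (9|31)=+1, (26|31)=-1; (−1)^{2·3·15}·(+1)^3·(-1)^2 = +1.
v=3: a=3^-2·(≡1), b=3^4·(≡1) mod 3; (1|3)=+1, (1|3)=+1; (−1)^{-2·4·1}·(+1)^4·(+1)^-2 = +1.
v=∞: -2379845 < 0 and 244269670645 > 0  ⇒  (a,b)_∞ = +1.
v=43: a=43^2·(≡34), b=43^3·(≡12) mod 43; (34|43)=-1, (12|43)=-1; (−1)^{2·3·21}·(-1)^3·(-1)^2 = -1.
v=11: a=11^-4·(≡1), b=11^3·(≡10) mod 11; (1|11)=+1, (10|11)=-1; (−1)^{-4·3·5}·(+1)^3·(-1)^-4 = +1.
v=47: a=47^1·(≡44), b=47^1·(≡10) mod 47; (44|47)=-1, (10|47)=-1; (−1)^{1·1·23}·(-1)^1·(-1)^1 = -1.
v=37: a=37^0·(≡6), b=37^-2·(≡22) mod 37; (6|37)=-1, (22|37)=-1; (−1)^{0·-2·18}·(-1)^-2·(-1)^0 = +1.
v=2: v_2(a)=2, v_2(b)=8; units ≡ 3, 5 (mod 8); ε·ε+αω+βω = 1·0+2·1+8·1 ≡ 0  ⇒  (a,b)_2 = +1.
v=7: a=7^4·(≡4), b=7^1·(≡4) mod 7; (4|7)=+1, (4|7)=+1; (−1)^{4·1·3}·(+1)^1·(+1)^4 = +1.
Ram(-2379845, 244269670645) = {13, 19, 43, 47}; no ℚ_13-point on the conic.

[13, 19, 43, 47]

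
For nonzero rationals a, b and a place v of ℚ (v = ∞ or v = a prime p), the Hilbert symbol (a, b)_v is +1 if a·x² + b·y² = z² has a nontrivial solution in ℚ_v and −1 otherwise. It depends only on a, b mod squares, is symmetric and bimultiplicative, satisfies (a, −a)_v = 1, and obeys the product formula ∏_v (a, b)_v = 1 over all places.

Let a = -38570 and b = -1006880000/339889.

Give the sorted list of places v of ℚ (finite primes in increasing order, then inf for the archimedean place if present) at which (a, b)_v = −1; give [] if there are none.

[5, 19, 29, inf]

Mod squares: a ≡ -38570, b ≡ -6293. Check v ∈ {∞, 2, 5, 7, 11, 19, 29, 31, 53}.
v=53: a=53^0·(≡14), b=53^-2·(≡50) mod 53; (14|53)=-1, (50|53)=-1; (−1)^{0·-2·26}·(-1)^-2·(-1)^0 = +1.
v=19: a=19^1·(≡3), b=19^0·(≡2) mod 19; (3|19)=-1, (2|19)=-1; (−1)^{1·0·9}·(-1)^0·(-1)^1 = -1.
v=29: a=29^1·(≡4), b=29^1·(≡2) mod 29; (4|29)=+1, (2|29)=-1; (−1)^{1·1·14}·(+1)^1·(-1)^1 = -1.
v=2: v_2(a)=1, v_2(b)=8; units ≡ 3, 3 (mod 8); ε·ε+αω+βω = 1·1+1·1+8·1 ≡ 0  ⇒  (a,b)_2 = +1.
v=11: a=11^0·(≡7), b=11^-2·(≡7) mod 11; (7|11)=-1, (7|11)=-1; (−1)^{0·-2·5}·(-1)^-2·(-1)^0 = +1.
v=∞: -38570 < 0 and -6293 < 0  ⇒  (a,b)_∞ = -1.
v=31: a=31^0·(≡25), b=31^1·(≡19) mod 31; (25|31)=+1, (19|31)=+1; (−1)^{0·1·15}·(+1)^1·(+1)^0 = +1.
v=7: a=7^1·(≡6), b=7^1·(≡1) mod 7; (6|7)=-1, (1|7)=+1; (−1)^{1·1·3}·(-1)^1·(+1)^1 = +1.
v=5: a=5^1·(≡1), b=5^4·(≡3) mod 5; (1|5)=+1, (3|5)=-1; (−1)^{1·4·2}·(+1)^4·(-1)^1 = -1.
Ram(-38570, -6293) = {5, 19, 29, ∞}; no ℚ_5-point on the conic.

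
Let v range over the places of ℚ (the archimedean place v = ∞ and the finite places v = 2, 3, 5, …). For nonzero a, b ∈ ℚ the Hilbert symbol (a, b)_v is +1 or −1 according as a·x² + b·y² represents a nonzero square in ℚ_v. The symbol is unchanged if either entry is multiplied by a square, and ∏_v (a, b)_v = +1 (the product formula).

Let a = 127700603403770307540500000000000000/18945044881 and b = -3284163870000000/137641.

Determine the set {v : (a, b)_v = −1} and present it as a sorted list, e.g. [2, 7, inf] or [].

[2, 3, 13, 17, 29, 31]

Mod squares: a ≡ 32045, b ≡ -3905070. Check v ∈ {∞, 2, 3, 5, 7, 13, 17, 19, 29, 31, 53}.
v=7: a=7^-4·(≡6), b=7^-2·(≡3) mod 7; (6|7)=-1, (3|7)=-1; (−1)^{-4·-2·3}·(-1)^-2·(-1)^-4 = +1.
v=19: a=19^2·(≡6), b=19^1·(≡18) mod 19; (6|19)=+1, (18|19)=-1; (−1)^{2·1·9}·(+1)^1·(-1)^2 = +1.
v=17: a=17^1·(≡16), b=17^1·(≡3) mod 17; (16|17)=+1, (3|17)=-1; (−1)^{1·1·8}·(+1)^1·(-1)^1 = -1.
v=53: a=53^-4·(≡19), b=53^-2·(≡51) mod 53; (19|53)=-1, (51|53)=-1; (−1)^{-4·-2·26}·(-1)^-2·(-1)^-4 = +1.
v=∞: 32045 > 0 and -3905070 < 0  ⇒  (a,b)_∞ = +1.
v=29: a=29^5·(≡11), b=29^2·(≡17) mod 29; (11|29)=-1, (17|29)=-1; (−1)^{5·2·14}·(-1)^2·(-1)^5 = -1.
v=31: a=31^4·(≡29), b=31^1·(≡19) mod 31; (29|31)=-1, (19|31)=+1; (−1)^{4·1·15}·(-1)^1·(+1)^4 = -1.
v=2: v_2(a)=14, v_2(b)=7; units ≡ 5, 1 (mod 8); ε·ε+αω+βω = 0·0+14·0+7·1 ≡ 1  ⇒  (a,b)_2 = -1.
v=5: a=5^15·(≡4), b=5^7·(≡4) mod 5; (4|5)=+1, (4|5)=+1; (−1)^{15·7·2}·(+1)^7·(+1)^15 = +1.
v=13: a=13^3·(≡6), b=13^1·(≡10) mod 13; (6|13)=-1, (10|13)=+1; (−1)^{3·1·6}·(-1)^1·(+1)^3 = -1.
v=3: a=3^0·(≡2), b=3^1·(≡1) mod 3; (2|3)=-1, (1|3)=+1; (−1)^{0·1·1}·(-1)^1·(+1)^0 = -1.
Ram(32045, -3905070) = {2, 3, 13, 17, 29, 31}; no ℚ_2-point on the conic.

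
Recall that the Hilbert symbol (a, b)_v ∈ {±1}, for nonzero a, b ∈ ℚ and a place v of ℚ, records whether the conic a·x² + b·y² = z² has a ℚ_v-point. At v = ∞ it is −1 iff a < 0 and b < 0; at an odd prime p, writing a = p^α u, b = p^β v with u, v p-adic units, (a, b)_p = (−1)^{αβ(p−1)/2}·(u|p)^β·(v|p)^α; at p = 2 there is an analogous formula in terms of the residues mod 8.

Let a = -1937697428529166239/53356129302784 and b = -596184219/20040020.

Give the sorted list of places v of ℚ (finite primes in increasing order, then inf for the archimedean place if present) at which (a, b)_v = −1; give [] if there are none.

[23, 31, 37, inf]

Mod squares: a ≡ -31, b ≡ -4255. Check v ∈ {∞, 2, 3, 5, 7, 11, 13, 23, 31, 37}.
v=37: a=37^2·(≡24), b=37^1·(≡1) mod 37; (24|37)=-1, (1|37)=+1; (−1)^{2·1·18}·(-1)^1·(+1)^2 = -1.
v=∞: -31 < 0 and -4255 < 0  ⇒  (a,b)_∞ = -1.
v=3: a=3^12·(≡2), b=3^6·(≡2) mod 3; (2|3)=-1, (2|3)=-1; (−1)^{12·6·1}·(-1)^6·(-1)^12 = +1.
v=31: a=31^3·(≡30), b=31^2·(≡3) mod 31; (30|31)=-1, (3|31)=-1; (−1)^{3·2·15}·(-1)^2·(-1)^3 = -1.
v=13: a=13^2·(≡7), b=13^-2·(≡12) mod 13; (7|13)=-1, (12|13)=+1; (−1)^{2·-2·6}·(-1)^-2·(+1)^2 = +1.
v=5: a=5^0·(≡4), b=5^-1·(≡4) mod 5; (4|5)=+1, (4|5)=+1; (−1)^{0·-1·2}·(+1)^-1·(+1)^0 = +1.
v=23: a=23^2·(≡7), b=23^1·(≡17) mod 23; (7|23)=-1, (17|23)=-1; (−1)^{2·1·11}·(-1)^1·(-1)^2 = -1.
v=7: a=7^-6·(≡4), b=7^-2·(≡4) mod 7; (4|7)=+1, (4|7)=+1; (−1)^{-6·-2·3}·(+1)^-2·(+1)^-6 = +1.
v=11: a=11^-6·(≡10), b=11^-2·(≡10) mod 11; (10|11)=-1, (10|11)=-1; (−1)^{-6·-2·5}·(-1)^-2·(-1)^-6 = +1.
v=2: v_2(a)=-8, v_2(b)=-2; units ≡ 1, 1 (mod 8); ε·ε+αω+βω = 0·0+-8·0+-2·0 ≡ 0  ⇒  (a,b)_2 = +1.
(-31, -4255 / ℚ) ramifies at {23, 31, 37, ∞}: a division algebra.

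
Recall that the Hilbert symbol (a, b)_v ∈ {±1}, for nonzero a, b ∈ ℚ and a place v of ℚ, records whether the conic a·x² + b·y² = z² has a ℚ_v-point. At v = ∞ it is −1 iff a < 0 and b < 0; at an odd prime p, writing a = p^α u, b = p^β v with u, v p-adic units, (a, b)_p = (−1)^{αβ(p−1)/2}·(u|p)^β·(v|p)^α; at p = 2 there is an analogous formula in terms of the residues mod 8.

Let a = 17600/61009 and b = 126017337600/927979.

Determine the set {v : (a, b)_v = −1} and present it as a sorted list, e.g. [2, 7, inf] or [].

[2, 41]

Mod squares: a ≡ 11, b ≡ 779. Check v ∈ {∞, 2, 3, 5, 7, 11, 13, 17, 19, 41}.
v=∞: 11 > 0 and 779 > 0  ⇒  (a,b)_∞ = +1.
v=7: a=7^0·(≡4), b=7^2·(≡4) mod 7; (4|7)=+1, (4|7)=+1; (−1)^{0·2·3}·(+1)^2·(+1)^0 = +1.
v=41: a=41^0·(≡11), b=41^1·(≡34) mod 41; (11|41)=-1, (34|41)=-1; (−1)^{0·1·20}·(-1)^1·(-1)^0 = -1.
v=11: a=11^1·(≡9), b=11^2·(≡4) mod 11; (9|11)=+1, (4|11)=+1; (−1)^{1·2·5}·(+1)^2·(+1)^1 = +1.
v=17: a=17^0·(≡3), b=17^-2·(≡11) mod 17; (3|17)=-1, (11|17)=-1; (−1)^{0·-2·8}·(-1)^-2·(-1)^0 = +1.
v=19: a=19^-2·(≡16), b=19^-1·(≡8) mod 19; (16|19)=+1, (8|19)=-1; (−1)^{-2·-1·9}·(+1)^-1·(-1)^-2 = +1.
v=13: a=13^-2·(≡5), b=13^-2·(≡10) mod 13; (5|13)=-1, (10|13)=+1; (−1)^{-2·-2·6}·(-1)^-2·(+1)^-2 = +1.
v=3: a=3^0·(≡2), b=3^4·(≡2) mod 3; (2|3)=-1, (2|3)=-1; (−1)^{0·4·1}·(-1)^4·(-1)^0 = +1.
v=5: a=5^2·(≡1), b=5^2·(≡1) mod 5; (1|5)=+1, (1|5)=+1; (−1)^{2·2·2}·(+1)^2·(+1)^2 = +1.
v=2: v_2(a)=6, v_2(b)=8; units ≡ 3, 3 (mod 8); ε·ε+αω+βω = 1·1+6·1+8·1 ≡ 1  ⇒  (a,b)_2 = -1.
Ram(11, 779) = {2, 41}; no ℚ_2-point on the conic.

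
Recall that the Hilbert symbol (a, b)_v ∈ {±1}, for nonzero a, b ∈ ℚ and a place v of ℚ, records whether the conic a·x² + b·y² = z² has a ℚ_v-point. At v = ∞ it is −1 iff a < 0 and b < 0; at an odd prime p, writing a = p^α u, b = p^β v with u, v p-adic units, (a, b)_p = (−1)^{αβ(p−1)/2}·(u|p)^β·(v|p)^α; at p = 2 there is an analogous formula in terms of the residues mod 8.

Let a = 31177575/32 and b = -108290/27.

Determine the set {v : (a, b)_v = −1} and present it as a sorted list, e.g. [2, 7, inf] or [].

[2, 13]

(a, b) ≡ (277134, -6630) mod (ℚ^×)²; places V = {2, 3, 5, 7, 11, 13, 17, 19, ∞}.
(a,b)_2: α=-5, β=1; u≡7, v≡5 (mod 8); ε(u)ε(v)=1·0, αω(v)=-5·1, βω(u)=1·0; sum ≡ 1  ⇒  -1.
(a,b)_7: α=0, u≡4; β=2, v≡5 (mod 7); (4|7)=+1, (5|7)=-1; sign (−1)^0·+1^2·-1^0 = +1.
(a,b)_11: α=1, u≡1; β=0, v≡1 (mod 11); (1|11)=+1, (1|11)=+1; sign (−1)^0·+1^0·+1^1 = +1.
(a,b)_19: α=1, u≡8; β=0, v≡6 (mod 19); (8|19)=-1, (6|19)=+1; sign (−1)^0·-1^0·+1^1 = +1.
(a,b)_17: α=1, u≡1; β=1, v≡9 (mod 17); (1|17)=+1, (9|17)=+1; sign (−1)^0·+1^1·+1^1 = +1.
(a,b)_13: α=1, u≡8; β=1, v≡3 (mod 13); (8|13)=-1, (3|13)=+1; sign (−1)^0·-1^1·+1^1 = -1.
(a,b)_∞: sgn(277134)=+, sgn(-6630)=−, so +1.
(a,b)_3: α=3, u≡2; β=-3, v≡1 (mod 3); (2|3)=-1, (1|3)=+1; sign (−1)^1·-1^-3·+1^3 = +1.
(a,b)_5: α=2, u≡4; β=1, v≡1 (mod 5); (4|5)=+1, (1|5)=+1; sign (−1)^0·+1^1·+1^2 = +1.
(277134, -6630 / ℚ) ramifies at {2, 13}: a division algebra.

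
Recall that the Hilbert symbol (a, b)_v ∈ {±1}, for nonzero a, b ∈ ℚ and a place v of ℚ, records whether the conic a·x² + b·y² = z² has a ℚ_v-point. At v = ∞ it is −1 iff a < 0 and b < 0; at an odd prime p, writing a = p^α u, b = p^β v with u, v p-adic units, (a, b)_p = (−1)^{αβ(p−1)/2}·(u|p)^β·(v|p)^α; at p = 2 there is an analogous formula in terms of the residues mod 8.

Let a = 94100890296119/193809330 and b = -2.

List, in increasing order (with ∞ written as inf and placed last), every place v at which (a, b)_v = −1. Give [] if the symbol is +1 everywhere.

[2, 5, 7, 13]

(a, b) ≡ (15470, -2) mod (ℚ^×)²; places V = {2, 3, 5, 7, 11, 13, 17, 23, 37, 41, ∞}.
(a,b)_11: α=-2, u≡4; β=0, v≡9 (mod 11); (4|11)=+1, (9|11)=+1; sign (−1)^0·+1^0·+1^-2 = +1.
(a,b)_17: α=1, u≡8; β=0, v≡15 (mod 17); (8|17)=+1, (15|17)=+1; sign (−1)^0·+1^0·+1^1 = +1.
(a,b)_∞: sgn(15470)=+, sgn(-2)=−, so +1.
(a,b)_23: α=4, u≡11; β=0, v≡21 (mod 23); (11|23)=-1, (21|23)=-1; sign (−1)^0·-1^0·-1^4 = +1.
(a,b)_2: α=-1, β=1; u≡7, v≡7 (mod 8); ε(u)ε(v)=1·1, αω(v)=-1·0, βω(u)=1·0; sum ≡ 1  ⇒  -1.
(a,b)_41: α=4, u≡15; β=0, v≡39 (mod 41); (15|41)=-1, (39|41)=+1; sign (−1)^0·-1^0·+1^4 = +1.
(a,b)_13: α=-1, u≡7; β=0, v≡11 (mod 13); (7|13)=-1, (11|13)=-1; sign (−1)^0·-1^0·-1^-1 = -1.
(a,b)_3: α=-2, u≡2; β=0, v≡1 (mod 3); (2|3)=-1, (1|3)=+1; sign (−1)^0·-1^0·+1^-2 = +1.
(a,b)_37: α=-2, u≡7; β=0, v≡35 (mod 37); (7|37)=+1, (35|37)=-1; sign (−1)^0·+1^0·-1^-2 = +1.
(a,b)_5: α=-1, u≡4; β=0, v≡3 (mod 5); (4|5)=+1, (3|5)=-1; sign (−1)^0·+1^0·-1^-1 = -1.
(a,b)_7: α=1, u≡6; β=0, v≡5 (mod 7); (6|7)=-1, (5|7)=-1; sign (−1)^0·-1^0·-1^1 = -1.
Ram(15470, -2) = {2, 5, 7, 13}; no ℚ_2-point on the conic.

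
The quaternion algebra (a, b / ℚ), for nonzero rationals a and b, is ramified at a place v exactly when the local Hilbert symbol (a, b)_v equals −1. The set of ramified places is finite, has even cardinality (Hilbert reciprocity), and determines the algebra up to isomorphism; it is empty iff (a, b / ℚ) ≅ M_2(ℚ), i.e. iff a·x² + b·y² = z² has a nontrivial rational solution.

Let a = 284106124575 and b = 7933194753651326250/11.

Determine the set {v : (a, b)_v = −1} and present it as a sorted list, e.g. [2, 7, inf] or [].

[2, 19]

Mod squares: a ≡ 247, b ≡ 49742. Check v ∈ {∞, 2, 3, 5, 7, 11, 13, 17, 19}.
v=19: a=19^3·(≡13), b=19^5·(≡15) mod 19; (13|19)=-1, (15|19)=-1; (−1)^{3·5·9}·(-1)^5·(-1)^3 = -1.
v=7: a=7^2·(≡2), b=7^3·(≡1) mod 7; (2|7)=+1, (1|7)=+1; (−1)^{2·3·3}·(+1)^3·(+1)^2 = +1.
v=3: a=3^2·(≡1), b=3^2·(≡2) mod 3; (1|3)=+1, (2|3)=-1; (−1)^{2·2·1}·(+1)^2·(-1)^2 = +1.
v=2: v_2(a)=0, v_2(b)=1; units ≡ 7, 7 (mod 8); ε·ε+αω+βω = 1·1+0·0+1·0 ≡ 1  ⇒  (a,b)_2 = -1.
v=13: a=13^1·(≡11), b=13^2·(≡12) mod 13; (11|13)=-1, (12|13)=+1; (−1)^{1·2·6}·(-1)^2·(+1)^1 = +1.
v=∞: 247 > 0 and 49742 > 0  ⇒  (a,b)_∞ = +1.
v=11: a=11^0·(≡9), b=11^-1·(≡3) mod 11; (9|11)=+1, (3|11)=+1; (−1)^{0·-1·5}·(+1)^-1·(+1)^0 = +1.
v=17: a=17^2·(≡1), b=17^3·(≡4) mod 17; (1|17)=+1, (4|17)=+1; (−1)^{2·3·8}·(+1)^3·(+1)^2 = +1.
v=5: a=5^2·(≡3), b=5^4·(≡2) mod 5; (3|5)=-1, (2|5)=-1; (−1)^{2·4·2}·(-1)^4·(-1)^2 = +1.
(247, 49742 / ℚ) ramifies at {2, 19}: a division algebra.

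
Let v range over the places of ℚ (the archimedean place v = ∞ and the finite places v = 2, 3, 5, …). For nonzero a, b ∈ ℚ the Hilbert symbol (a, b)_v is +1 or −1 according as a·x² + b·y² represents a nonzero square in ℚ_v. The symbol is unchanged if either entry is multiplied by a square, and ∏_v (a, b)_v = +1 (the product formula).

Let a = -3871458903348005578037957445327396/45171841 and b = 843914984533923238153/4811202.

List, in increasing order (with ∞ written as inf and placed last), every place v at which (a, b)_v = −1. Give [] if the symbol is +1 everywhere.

[31, 53]

(a, b) ≡ (-80401, 3169874) mod (ℚ^×)²; places V = {2, 3, 7, 11, 13, 29, 31, 37, 41, 43, 47, 53, ∞}.
(a,b)_7: α=2, u≡2; β=2, v≡1 (mod 7); (2|7)=+1, (1|7)=+1; sign (−1)^0·+1^2·+1^2 = +1.
(a,b)_2: α=2, β=-1; u≡7, v≡1 (mod 8); ε(u)ε(v)=1·0, αω(v)=2·0, βω(u)=-1·0; sum ≡ 0  ⇒  +1.
(a,b)_31: α=2, u≡15; β=1, v≡19 (mod 31); (15|31)=-1, (19|31)=+1; sign (−1)^0·-1^1·+1^2 = -1.
(a,b)_43: α=2, u≡13; β=1, v≡4 (mod 43); (13|43)=+1, (4|43)=+1; sign (−1)^0·+1^1·+1^2 = +1.
(a,b)_13: α=-2, u≡3; β=0, v≡8 (mod 13); (3|13)=+1, (8|13)=-1; sign (−1)^0·+1^0·-1^-2 = +1.
(a,b)_11: α=-2, u≡1; β=-2, v≡1 (mod 11); (1|11)=+1, (1|11)=+1; sign (−1)^0·+1^-2·+1^-2 = +1.
(a,b)_37: α=3, u≡4; β=2, v≡30 (mod 37); (4|37)=+1, (30|37)=+1; sign (−1)^0·+1^2·+1^3 = +1.
(a,b)_41: α=7, u≡19; β=5, v≡17 (mod 41); (19|41)=-1, (17|41)=-1; sign (−1)^0·-1^5·-1^7 = +1.
(a,b)_∞: sgn(-80401)=−, sgn(3169874)=+, so +1.
(a,b)_53: α=3, u≡45; β=2, v≡12 (mod 53); (45|53)=-1, (12|53)=-1; sign (−1)^0·-1^2·-1^3 = -1.
(a,b)_47: α=-2, u≡28; β=-2, v≡25 (mod 47); (28|47)=+1, (25|47)=+1; sign (−1)^0·+1^-2·+1^-2 = +1.
(a,b)_3: α=2, u≡2; β=-2, v≡2 (mod 3); (2|3)=-1, (2|3)=-1; sign (−1)^0·-1^-2·-1^2 = +1.
(a,b)_29: α=2, u≡20; β=1, v≡7 (mod 29); (20|29)=+1, (7|29)=+1; sign (−1)^0·+1^1·+1^2 = +1.
Ram(-80401, 3169874) = {31, 53}; no ℚ_31-point on the conic.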